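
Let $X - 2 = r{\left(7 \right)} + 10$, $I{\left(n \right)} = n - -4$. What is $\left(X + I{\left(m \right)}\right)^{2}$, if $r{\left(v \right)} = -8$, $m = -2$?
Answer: $36$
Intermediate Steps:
$I{\left(n \right)} = 4 + n$ ($I{\left(n \right)} = n + 4 = 4 + n$)
$X = 4$ ($X = 2 + \left(-8 + 10\right) = 2 + 2 = 4$)
$\left(X + I{\left(m \right)}\right)^{2} = \left(4 + \left(4 - 2\right)\right)^{2} = \left(4 + 2\right)^{2} = 6^{2} = 36$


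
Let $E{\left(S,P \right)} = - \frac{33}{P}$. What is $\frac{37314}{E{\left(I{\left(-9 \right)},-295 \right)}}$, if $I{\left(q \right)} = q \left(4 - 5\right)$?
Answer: $\frac{3669210}{11} \approx 3.3356 \cdot 10^{5}$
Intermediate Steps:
$I{\left(q \right)} = - q$ ($I{\left(q \right)} = q \left(-1\right) = - q$)
$\frac{37314}{E{\left(I{\left(-9 \right)},-295 \right)}} = \frac{37314}{\left(-33\right) \frac{1}{-295}} = \frac{37314}{\left(-33\right) \left(- \frac{1}{295}\right)} = \frac{37314}{\frac{33}{295}} = 37314 \cdot \frac{295}{33} = \frac{3669210}{11}$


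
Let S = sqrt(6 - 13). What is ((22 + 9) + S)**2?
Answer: (31 + I*sqrt(7))**2 ≈ 954.0 + 164.04*I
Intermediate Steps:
S = I*sqrt(7) (S = sqrt(-7) = I*sqrt(7) ≈ 2.6458*I)
((22 + 9) + S)**2 = ((22 + 9) + I*sqrt(7))**2 = (31 + I*sqrt(7))**2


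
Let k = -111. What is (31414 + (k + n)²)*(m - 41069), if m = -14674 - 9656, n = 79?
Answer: -2121412762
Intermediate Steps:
m = -24330
(31414 + (k + n)²)*(m - 41069) = (31414 + (-111 + 79)²)*(-24330 - 41069) = (31414 + (-32)²)*(-65399) = (31414 + 1024)*(-65399) = 32438*(-65399) = -2121412762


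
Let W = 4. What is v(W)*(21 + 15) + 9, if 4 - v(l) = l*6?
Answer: -711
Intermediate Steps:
v(l) = 4 - 6*l (v(l) = 4 - l*6 = 4 - 6*l)
v(W)*(21 + 15) + 9 = (4 - 6*4)*(21 + 15) + 9 = (4 - 24)*36 + 9 = -20*36 + 9 = -720 + 9 = -711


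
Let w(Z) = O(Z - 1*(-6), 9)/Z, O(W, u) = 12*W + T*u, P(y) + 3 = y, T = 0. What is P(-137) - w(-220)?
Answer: -8342/55 ≈ -151.67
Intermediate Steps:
P(y) = -3 + y
O(W, u) = 12*W (O(W, u) = 12*W + 0*u = 12*W + 0 = 12*W)
w(Z) = (72 + 12*Z)/Z (w(Z) = (12*(Z - 1*(-6)))/Z = (12*(Z + 6))/Z = (12*(6 + Z))/Z = (72 + 12*Z)/Z)
P(-137) - w(-220) = (-3 - 137) - (12 + 72/(-220)) = -140 - (12 + 72*(-1/220)) = -140 - (12 - 18/55) = -140 - 1*642/55 = -140 - 642/55 = -8342/55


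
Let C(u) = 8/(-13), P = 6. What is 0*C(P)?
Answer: 0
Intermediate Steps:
C(u) = -8/13 (C(u) = 8*(-1/13) = -8/13)
0*C(P) = 0*(-8/13) = 0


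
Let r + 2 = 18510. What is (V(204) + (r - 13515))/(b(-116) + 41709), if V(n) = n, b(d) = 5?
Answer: 5197/41714 ≈ 0.12459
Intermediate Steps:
r = 18508 (r = -2 + 18510 = 18508)
(V(204) + (r - 13515))/(b(-116) + 41709) = (204 + (18508 - 13515))/(5 + 41709) = (204 + 4993)/41714 = 5197*(1/41714) = 5197/41714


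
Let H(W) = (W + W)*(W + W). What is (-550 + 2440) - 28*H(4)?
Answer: 98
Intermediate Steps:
H(W) = 4*W² (H(W) = (2*W)*(2*W) = 4*W²)
(-550 + 2440) - 28*H(4) = (-550 + 2440) - 112*4² = 1890 - 112*16 = 1890 - 28*64 = 1890 - 1792 = 98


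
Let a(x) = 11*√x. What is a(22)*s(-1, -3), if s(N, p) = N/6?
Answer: -11*√22/6 ≈ -8.5991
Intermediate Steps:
s(N, p) = N/6 (s(N, p) = N*(⅙) = N/6)
a(22)*s(-1, -3) = (11*√22)*((⅙)*(-1)) = (11*√22)*(-⅙) = -11*√22/6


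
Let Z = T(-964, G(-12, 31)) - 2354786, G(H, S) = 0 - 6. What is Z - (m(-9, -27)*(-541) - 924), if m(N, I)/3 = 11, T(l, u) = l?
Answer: -2336973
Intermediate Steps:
G(H, S) = -6
m(N, I) = 33 (m(N, I) = 3*11 = 33)
Z = -2355750 (Z = -964 - 2354786 = -2355750)
Z - (m(-9, -27)*(-541) - 924) = -2355750 - (33*(-541) - 924) = -2355750 - (-17853 - 924) = -2355750 - 1*(-18777) = -2355750 + 18777 = -2336973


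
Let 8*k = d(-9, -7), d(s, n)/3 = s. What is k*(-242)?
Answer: 3267/4 ≈ 816.75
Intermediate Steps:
d(s, n) = 3*s
k = -27/8 (k = (3*(-9))/8 = (⅛)*(-27) = -27/8 ≈ -3.3750)
k*(-242) = -27/8*(-242) = 3267/4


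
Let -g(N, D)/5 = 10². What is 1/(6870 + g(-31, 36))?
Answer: 1/6370 ≈ 0.00015699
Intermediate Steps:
g(N, D) = -500 (g(N, D) = -5*10² = -5*100 = -500)
1/(6870 + g(-31, 36)) = 1/(6870 - 500) = 1/6370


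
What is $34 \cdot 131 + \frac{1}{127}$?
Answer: $\frac{565659}{127} \approx 4454.0$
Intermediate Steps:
$34 \cdot 131 + \frac{1}{127} = 4454 + \frac{1}{127} = \frac{565659}{127}$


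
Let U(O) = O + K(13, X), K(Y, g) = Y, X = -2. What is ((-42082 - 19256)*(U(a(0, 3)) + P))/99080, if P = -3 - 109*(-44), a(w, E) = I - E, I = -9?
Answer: -73513593/24770 ≈ -2967.8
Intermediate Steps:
a(w, E) = -9 - E
P = 4793 (P = -3 + 4796 = 4793)
U(O) = 13 + O (U(O) = O + 13 = 13 + O)
((-42082 - 19256)*(U(a(0, 3)) + P))/99080 = ((-42082 - 19256)*((13 + (-9 - 1*3)) + 4793))/99080 = -61338*((13 + (-9 - 3)) + 4793)*(1/99080) = -61338*((13 - 12) + 4793)*(1/99080) = -61338*(1 + 4793)*(1/99080) = -61338*4794*(1/99080) = -294054372*1/99080 = -73513593/24770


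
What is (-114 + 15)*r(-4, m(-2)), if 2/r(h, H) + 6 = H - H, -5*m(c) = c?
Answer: 33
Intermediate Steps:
m(c) = -c/5
r(h, H) = -⅓ (r(h, H) = 2/(-6 + (H - H)) = 2/(-6 + 0) = 2/(-6) = 2*(-⅙) = -⅓)
(-114 + 15)*r(-4, m(-2)) = (-114 + 15)*(-⅓) = -99*(-⅓) = 33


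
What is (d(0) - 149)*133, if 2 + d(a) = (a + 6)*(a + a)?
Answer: -20083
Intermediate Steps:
d(a) = -2 + 2*a*(6 + a) (d(a) = -2 + (a + 6)*(a + a) = -2 + (6 + a)*(2*a) = -2 + 2*a*(6 + a))
(d(0) - 149)*133 = ((-2 + 2*0**2 + 12*0) - 149)*133 = ((-2 + 2*0 + 0) - 149)*133 = ((-2 + 0 + 0) - 149)*133 = (-2 - 149)*133 = -151*133 = -20083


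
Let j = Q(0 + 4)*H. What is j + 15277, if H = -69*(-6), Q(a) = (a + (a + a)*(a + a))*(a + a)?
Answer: 240493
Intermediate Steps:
Q(a) = 2*a*(a + 4*a²) (Q(a) = (a + (2*a)*(2*a))*(2*a) = (a + 4*a²)*(2*a) = 2*a*(a + 4*a²))
H = 414
j = 225216 (j = ((0 + 4)²*(2 + 8*(0 + 4)))*414 = (4²*(2 + 8*4))*414 = (16*(2 + 32))*414 = (16*34)*414 = 544*414 = 225216)
j + 15277 = 225216 + 15277 = 240493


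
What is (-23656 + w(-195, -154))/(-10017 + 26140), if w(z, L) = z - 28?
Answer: -23879/16123 ≈ -1.4811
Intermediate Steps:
w(z, L) = -28 + z
(-23656 + w(-195, -154))/(-10017 + 26140) = (-23656 + (-28 - 195))/(-10017 + 26140) = (-23656 - 223)/16123 = -23879*1/16123 = -23879/16123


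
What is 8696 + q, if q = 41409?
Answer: 50105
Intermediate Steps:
8696 + q = 8696 + 41409 = 50105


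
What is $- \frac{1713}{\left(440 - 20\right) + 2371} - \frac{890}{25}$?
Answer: $- \frac{505363}{13955} \approx -36.214$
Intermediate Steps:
$- \frac{1713}{\left(440 - 20\right) + 2371} - \frac{890}{25} = - \frac{1713}{\left(440 - 20\right) + 2371} - \frac{178}{5} = - \frac{1713}{420 + 2371} - \frac{178}{5} = - \frac{1713}{2791} - \frac{178}{5} = - \frac{505363}{13955}$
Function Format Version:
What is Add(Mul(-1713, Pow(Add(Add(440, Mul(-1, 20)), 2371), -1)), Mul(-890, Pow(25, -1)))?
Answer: Rational(-505363, 13955) ≈ -36.214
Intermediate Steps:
Add(Mul(-1713, Pow(Add(Add(440, Mul(-1, 20)), 2371), -1)), Mul(-890, Pow(25, -1))) = Add(Mul(-1713, Pow(Add(Add(440, -20), 2371), -1)), Mul(-890, Rational(1, 25))) = Add(Mul(-1713, Pow(Add(420, 2371), -1)), Rational(-178, 5)) = Add(Mul(-1713, Pow(2791, -1)), Rational(-178, 5)) = Add(Mul(-1713, Rational(1, 2791)), Rational(-178, 5)) = Add(Rational(-1713, 2791), Rational(-178, 5)) = Rational(-505363, 13955)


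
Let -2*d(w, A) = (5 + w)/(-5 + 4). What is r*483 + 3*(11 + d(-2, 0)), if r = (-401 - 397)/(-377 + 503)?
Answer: -6043/2 ≈ -3021.5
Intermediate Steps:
d(w, A) = 5/2 + w/2 (d(w, A) = -(5 + w)/(2*(-5 + 4)) = -(5 + w)/(2*(-1)) = -(5 + w)*(-1)/2 = -(-5 - w)/2 = 5/2 + w/2)
r = -19/3 (r = -798/126 = -798*1/126 = -19/3 ≈ -6.3333)
r*483 + 3*(11 + d(-2, 0)) = -19/3*483 + 3*(11 + (5/2 + (½)*(-2))) = -3059 + 3*(11 + (5/2 - 1)) = -3059 + 3*(11 + 3/2) = -3059 + 3*(25/2) = -3059 + 75/2 = -6043/2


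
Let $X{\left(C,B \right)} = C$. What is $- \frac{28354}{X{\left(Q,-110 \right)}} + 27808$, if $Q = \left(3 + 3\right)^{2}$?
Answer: $\frac{486367}{18} \approx 27020.0$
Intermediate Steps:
$Q = 36$ ($Q = 6^{2} = 36$)
$- \frac{28354}{X{\left(Q,-110 \right)}} + 27808 = - \frac{28354}{36} + 27808 = \left(-28354\right) \frac{1}{36} + 27808 = - \frac{14177}{18} + 27808 = \frac{486367}{18}$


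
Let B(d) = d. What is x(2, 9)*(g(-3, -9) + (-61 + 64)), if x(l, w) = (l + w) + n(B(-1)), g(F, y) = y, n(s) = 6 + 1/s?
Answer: -96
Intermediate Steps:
x(l, w) = 5 + l + w (x(l, w) = (l + w) + (6 + 1/(-1)) = (l + w) + (6 - 1) = (l + w) + 5 = 5 + l + w)
x(2, 9)*(g(-3, -9) + (-61 + 64)) = (5 + 2 + 9)*(-9 + (-61 + 64)) = 16*(-9 + 3) = 16*(-6) = -96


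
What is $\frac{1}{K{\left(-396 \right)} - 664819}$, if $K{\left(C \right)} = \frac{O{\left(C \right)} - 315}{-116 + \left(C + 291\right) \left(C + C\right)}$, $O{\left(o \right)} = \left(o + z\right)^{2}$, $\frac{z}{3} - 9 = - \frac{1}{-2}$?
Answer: $- \frac{332176}{220836377179} \approx -1.5042 \cdot 10^{-6}$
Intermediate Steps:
$z = \frac{57}{2}$ ($z = 27 + 3 \left(- \frac{1}{-2}\right) = 27 + 3 \left(\left(-1\right) \left(- \frac{1}{2}\right)\right) = 27 + 3 \cdot \frac{1}{2} = 27 + \frac{3}{2} = \frac{57}{2} \approx 28.5$)
$O{\left(o \right)} = \left(\frac{57}{2} + o\right)^{2}$ ($O{\left(o \right)} = \left(o + \frac{57}{2}\right)^{2} = \left(\frac{57}{2} + o\right)^{2}$)
$K{\left(C \right)} = \frac{-315 + \frac{\left(57 + 2 C\right)^{2}}{4}}{-116 + 2 C \left(291 + C\right)}$ ($K{\left(C \right)} = \frac{\frac{\left(57 + 2 C\right)^{2}}{4} - 315}{-116 + \left(C + 291\right) \left(C + C\right)} = \frac{-315 + \frac{\left(57 + 2 C\right)^{2}}{4}}{-116 + \left(291 + C\right) 2 C} = \frac{-315 + \frac{\left(57 + 2 C\right)^{2}}{4}}{-116 + 2 C \left(291 + C\right)}$)
$\frac{1}{K{\left(-396 \right)} - 664819} = \frac{1}{\frac{-1260 + \left(57 + 2 \left(-396\right)\right)^{2}}{8 \left(-58 + \left(-396\right)^{2} + 291 \left(-396\right)\right)} - 664819} = \frac{1}{\frac{-1260 + \left(57 - 792\right)^{2}}{8 \left(-58 + 156816 - 115236\right)} - 664819} = \frac{1}{\frac{-1260 + \left(-735\right)^{2}}{8 \cdot 41522} - 664819} = \frac{1}{\frac{1}{8} \cdot \frac{1}{41522} \left(-1260 + 540225\right) - 664819} = \frac{1}{\frac{1}{8} \cdot \frac{1}{41522} \cdot 538965 - 664819} = \frac{1}{\frac{538965}{332176} - 664819} = \frac{1}{- \frac{220836377179}{332176}} = - \frac{332176}{220836377179}$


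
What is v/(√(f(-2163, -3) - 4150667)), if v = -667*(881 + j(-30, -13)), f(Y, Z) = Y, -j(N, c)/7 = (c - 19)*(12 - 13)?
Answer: 438219*I*√4152830/4152830 ≈ 215.04*I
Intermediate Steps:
j(N, c) = -133 + 7*c (j(N, c) = -7*(c - 19)*(12 - 13) = -7*(-19 + c)*(-1) = -7*(19 - c) = -133 + 7*c)
v = -438219 (v = -667*(881 + (-133 + 7*(-13))) = -667*(881 + (-133 - 91)) = -667*(881 - 224) = -667*657 = -438219)
v/(√(f(-2163, -3) - 4150667)) = -438219/√(-2163 - 4150667) = -438219*(-I*√4152830/4152830) = -(-438219)*I*√4152830/4152830 = 438219*I*√4152830/4152830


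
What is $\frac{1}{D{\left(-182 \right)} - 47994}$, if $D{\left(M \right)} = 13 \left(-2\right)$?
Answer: $- \frac{1}{48020} \approx -2.0825 \cdot 10^{-5}$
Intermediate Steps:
$D{\left(M \right)} = -26$
$\frac{1}{D{\left(-182 \right)} - 47994} = \frac{1}{-26 - 47994} = \frac{1}{-48020} = - \frac{1}{48020}$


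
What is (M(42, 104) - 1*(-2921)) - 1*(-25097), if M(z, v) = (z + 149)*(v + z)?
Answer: 55904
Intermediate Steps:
M(z, v) = (149 + z)*(v + z)
(M(42, 104) - 1*(-2921)) - 1*(-25097) = ((42² + 149*104 + 149*42 + 104*42) - 1*(-2921)) - 1*(-25097) = ((1764 + 15496 + 6258 + 4368) + 2921) + 25097 = (27886 + 2921) + 25097 = 30807 + 25097 = 55904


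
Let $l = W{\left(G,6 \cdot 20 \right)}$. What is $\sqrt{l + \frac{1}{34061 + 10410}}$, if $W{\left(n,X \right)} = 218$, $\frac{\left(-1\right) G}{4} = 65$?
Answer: $\frac{\sqrt{431132069809}}{44471} \approx 14.765$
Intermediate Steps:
$G = -260$ ($G = \left(-4\right) 65 = -260$)
$l = 218$
$\sqrt{l + \frac{1}{34061 + 10410}} = \sqrt{218 + \frac{1}{34061 + 10410}} = \sqrt{218 + \frac{1}{44471}} = \sqrt{\frac{9694679}{44471}} = \frac{\sqrt{431132069809}}{44471}$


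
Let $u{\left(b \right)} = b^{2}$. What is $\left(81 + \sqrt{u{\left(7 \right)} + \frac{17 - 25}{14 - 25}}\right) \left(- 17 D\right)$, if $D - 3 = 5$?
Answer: $-11016 - \frac{136 \sqrt{6017}}{11} \approx -11975.0$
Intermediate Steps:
$D = 8$ ($D = 3 + 5 = 8$)
$\left(81 + \sqrt{u{\left(7 \right)} + \frac{17 - 25}{14 - 25}}\right) \left(- 17 D\right) = \left(81 + \sqrt{7^{2} + \frac{17 - 25}{14 - 25}}\right) \left(\left(-17\right) 8\right) = \left(81 + \sqrt{49 - \frac{8}{-11}}\right) \left(-136\right) = \left(81 + \sqrt{49 - - \frac{8}{11}}\right) \left(-136\right) = \left(81 + \sqrt{49 + \frac{8}{11}}\right) \left(-136\right) = \left(81 + \sqrt{\frac{547}{11}}\right) \left(-136\right) = \left(81 + \frac{\sqrt{6017}}{11}\right) \left(-136\right) = -11016 - \frac{136 \sqrt{6017}}{11}$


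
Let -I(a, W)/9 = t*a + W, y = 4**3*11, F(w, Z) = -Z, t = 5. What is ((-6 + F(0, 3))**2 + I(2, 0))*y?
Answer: -6336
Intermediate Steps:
y = 704 (y = 64*11 = 704)
I(a, W) = -45*a - 9*W (I(a, W) = -9*(5*a + W) = -9*(W + 5*a) = -45*a - 9*W)
((-6 + F(0, 3))**2 + I(2, 0))*y = ((-6 - 1*3)**2 + (-45*2 - 9*0))*704 = ((-6 - 3)**2 + (-90 + 0))*704 = ((-9)**2 - 90)*704 = (81 - 90)*704 = -9*704 = -6336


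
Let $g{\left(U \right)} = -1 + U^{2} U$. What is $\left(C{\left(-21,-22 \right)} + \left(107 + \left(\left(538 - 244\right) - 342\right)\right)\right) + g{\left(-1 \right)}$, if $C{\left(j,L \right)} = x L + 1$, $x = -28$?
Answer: $674$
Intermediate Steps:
$C{\left(j,L \right)} = 1 - 28 L$ ($C{\left(j,L \right)} = - 28 L + 1 = 1 - 28 L$)
$g{\left(U \right)} = -1 + U^{3}$
$\left(C{\left(-21,-22 \right)} + \left(107 + \left(\left(538 - 244\right) - 342\right)\right)\right) + g{\left(-1 \right)} = \left(\left(1 - -616\right) + \left(107 + \left(\left(538 - 244\right) - 342\right)\right)\right) - \left(1 - \left(-1\right)^{3}\right) = \left(\left(1 + 616\right) + \left(107 + \left(294 - 342\right)\right)\right) - 2 = \left(617 + \left(107 - 48\right)\right) - 2 = \left(617 + 59\right) - 2 = 676 - 2 = 674$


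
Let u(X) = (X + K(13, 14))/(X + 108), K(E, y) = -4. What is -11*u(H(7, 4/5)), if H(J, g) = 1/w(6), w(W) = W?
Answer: 23/59 ≈ 0.38983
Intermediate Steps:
H(J, g) = 1/6
u(X) = (-4 + X)/(108 + X) (u(X) = (X - 4)/(X + 108) = (-4 + X)/(108 + X))
-11*u(H(7, 4/5)) = -11*(-4 + 1/6)/(108 + 1/6) = -11*(-23)/(649/6*6) = -6*(-23)/(59*6) = -11*(-23/649) = 23/59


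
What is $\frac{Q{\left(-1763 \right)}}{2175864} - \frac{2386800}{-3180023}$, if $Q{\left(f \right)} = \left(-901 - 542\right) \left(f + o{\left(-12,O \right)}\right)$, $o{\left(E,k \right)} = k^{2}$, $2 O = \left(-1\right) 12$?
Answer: $\frac{4372721164201}{2306432521624} \approx 1.8959$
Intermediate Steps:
$O = -6$ ($O = \frac{\left(-1\right) 12}{2} = \frac{1}{2} \left(-12\right) = -6$)
$Q{\left(f \right)} = -51948 - 1443 f$ ($Q{\left(f \right)} = \left(-901 - 542\right) \left(f + \left(-6\right)^{2}\right) = - 1443 \left(f + 36\right) = - 1443 \left(36 + f\right) = -51948 - 1443 f$)
$\frac{Q{\left(-1763 \right)}}{2175864} - \frac{2386800}{-3180023} = \frac{-51948 - -2544009}{2175864} - \frac{2386800}{-3180023} = \left(-51948 + 2544009\right) \frac{1}{2175864} - - \frac{2386800}{3180023} = 2492061 \cdot \frac{1}{2175864} + \frac{2386800}{3180023} = \frac{830687}{725288} + \frac{2386800}{3180023} = \frac{4372721164201}{2306432521624}$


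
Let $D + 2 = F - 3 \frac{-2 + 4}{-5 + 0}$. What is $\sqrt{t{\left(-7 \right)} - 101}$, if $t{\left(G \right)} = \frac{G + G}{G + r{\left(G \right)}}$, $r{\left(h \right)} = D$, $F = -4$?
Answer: $\frac{i \sqrt{347451}}{59} \approx 9.9907 i$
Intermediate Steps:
$D = - \frac{24}{5}$ ($D = -2 - \left(4 + 3 \frac{-2 + 4}{-5 + 0}\right) = -2 - \left(4 + 3 \frac{2}{-5}\right) = -2 - \left(4 + 3 \cdot 2 \left(- \frac{1}{5}\right)\right) = -2 - \frac{14}{5} = - \frac{24}{5} \approx -4.8$)
$r{\left(h \right)} = - \frac{24}{5}$
$t{\left(G \right)} = \frac{2 G}{- \frac{24}{5} + G}$ ($t{\left(G \right)} = \frac{G + G}{G - \frac{24}{5}} = \frac{2 G}{- \frac{24}{5} + G}$)
$\sqrt{t{\left(-7 \right)} - 101} = \sqrt{10 \left(-7\right) \frac{1}{-24 + 5 \left(-7\right)} - 101} = \sqrt{10 \left(-7\right) \frac{1}{-24 - 35} - 101} = \sqrt{10 \left(-7\right) \frac{1}{-59} - 101} = \sqrt{10 \left(-7\right) \left(- \frac{1}{59}\right) - 101} = \sqrt{\frac{70}{59} - 101} = \sqrt{- \frac{5889}{59}} = \frac{i \sqrt{347451}}{59}$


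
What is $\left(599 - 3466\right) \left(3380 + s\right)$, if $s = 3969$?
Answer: $-21069583$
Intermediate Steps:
$\left(599 - 3466\right) \left(3380 + s\right) = \left(599 - 3466\right) \left(3380 + 3969\right) = \left(-2867\right) 7349 = -21069583$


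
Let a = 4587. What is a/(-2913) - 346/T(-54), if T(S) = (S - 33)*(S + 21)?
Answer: -4725725/2787741 ≈ -1.6952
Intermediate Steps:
T(S) = (-33 + S)*(21 + S)
a/(-2913) - 346/T(-54) = 4587/(-2913) - 346/(-693 + (-54)² - 12*(-54)) = 4587*(-1/2913) - 346/(-693 + 2916 + 648) = -1529/971 - 346/2871 = -4725725/2787741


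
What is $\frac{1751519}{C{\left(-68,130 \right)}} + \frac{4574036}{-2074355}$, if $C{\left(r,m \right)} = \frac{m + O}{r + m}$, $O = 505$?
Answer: $\frac{45051994318466}{263443085} \approx 1.7101 \cdot 10^{5}$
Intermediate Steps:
$C{\left(r,m \right)} = \frac{505 + m}{m + r}$ ($C{\left(r,m \right)} = \frac{m + 505}{r + m} = \frac{505 + m}{m + r}$)
$\frac{1751519}{C{\left(-68,130 \right)}} + \frac{4574036}{-2074355} = \frac{1751519}{\frac{1}{130 - 68} \left(505 + 130\right)} + \frac{4574036}{-2074355} = \frac{1751519}{\frac{1}{62} \cdot 635} + 4574036 \left(- \frac{1}{2074355}\right) = \frac{1751519}{\frac{1}{62} \cdot 635} - \frac{4574036}{2074355} = \frac{1751519}{\frac{635}{62}} - \frac{4574036}{2074355} = 1751519 \cdot \frac{62}{635} - \frac{4574036}{2074355} = \frac{108594178}{635} - \frac{4574036}{2074355} = \frac{45051994318466}{263443085}$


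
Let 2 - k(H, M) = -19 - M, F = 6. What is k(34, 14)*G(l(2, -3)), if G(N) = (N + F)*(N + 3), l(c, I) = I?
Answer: 0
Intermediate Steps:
k(H, M) = 21 + M (k(H, M) = 2 - (-19 - M) = 2 + (19 + M) = 21 + M)
G(N) = (3 + N)*(6 + N) (G(N) = (N + 6)*(N + 3) = (6 + N)*(3 + N) = (3 + N)*(6 + N))
k(34, 14)*G(l(2, -3)) = (21 + 14)*(18 + (-3)² + 9*(-3)) = 35*(18 + 9 - 27) = 35*0 = 0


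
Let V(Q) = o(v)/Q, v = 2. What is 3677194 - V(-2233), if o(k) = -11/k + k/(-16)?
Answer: 65689393571/17864 ≈ 3.6772e+6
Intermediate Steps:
o(k) = -11/k - k/16 (o(k) = -11/k + k*(-1/16) = -11/k - k/16)
V(Q) = -45/(8*Q) (V(Q) = (-11/2 - 1/16*2)/Q = (-11*1/2 - 1/8)/Q = (-11/2 - 1/8)/Q = -45/(8*Q))
3677194 - V(-2233) = 3677194 - (-45)/(8*(-2233)) = 3677194 - (-45)*(-1)/(8*2233) = 3677194 - 1*45/17864 = 3677194 - 45/17864 = 65689393571/17864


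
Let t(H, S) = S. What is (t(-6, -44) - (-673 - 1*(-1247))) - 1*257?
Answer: -875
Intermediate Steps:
(t(-6, -44) - (-673 - 1*(-1247))) - 1*257 = (-44 - (-673 - 1*(-1247))) - 1*257 = (-44 - (-673 + 1247)) - 257 = (-44 - 1*574) - 257 = (-44 - 574) - 257 = -618 - 257 = -875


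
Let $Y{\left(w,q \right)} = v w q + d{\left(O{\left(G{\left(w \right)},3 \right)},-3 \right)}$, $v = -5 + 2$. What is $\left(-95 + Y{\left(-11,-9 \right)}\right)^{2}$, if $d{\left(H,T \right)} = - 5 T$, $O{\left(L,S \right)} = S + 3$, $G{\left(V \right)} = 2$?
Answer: $142129$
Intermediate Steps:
$O{\left(L,S \right)} = 3 + S$
$v = -3$
$Y{\left(w,q \right)} = 15 - 3 q w$ ($Y{\left(w,q \right)} = - 3 w q - -15 = - 3 q w + 15 = 15 - 3 q w$)
$\left(-95 + Y{\left(-11,-9 \right)}\right)^{2} = \left(-95 + \left(15 - \left(-27\right) \left(-11\right)\right)\right)^{2} = \left(-95 + \left(15 - 297\right)\right)^{2} = \left(-95 - 282\right)^{2} = \left(-377\right)^{2} = 142129$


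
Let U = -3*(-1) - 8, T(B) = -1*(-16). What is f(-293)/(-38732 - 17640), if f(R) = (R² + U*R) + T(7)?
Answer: -43665/28186 ≈ -1.5492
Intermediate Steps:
T(B) = 16
U = -5 (U = 3 - 8 = -5)
f(R) = 16 + R² - 5*R (f(R) = (R² - 5*R) + 16 = 16 + R² - 5*R)
f(-293)/(-38732 - 17640) = (16 + (-293)² - 5*(-293))/(-38732 - 17640) = (16 + 85849 + 1465)/(-56372) = 87330*(-1/56372) = -43665/28186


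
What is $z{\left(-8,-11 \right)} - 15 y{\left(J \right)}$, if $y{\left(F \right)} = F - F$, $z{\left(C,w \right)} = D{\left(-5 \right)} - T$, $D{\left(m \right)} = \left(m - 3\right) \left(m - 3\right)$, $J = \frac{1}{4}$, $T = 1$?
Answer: $63$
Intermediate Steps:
$J = \frac{1}{4} \approx 0.25$
$D{\left(m \right)} = \left(-3 + m\right)^{2}$ ($D{\left(m \right)} = \left(-3 + m\right) \left(-3 + m\right) = \left(-3 + m\right)^{2}$)
$z{\left(C,w \right)} = 63$ ($z{\left(C,w \right)} = \left(-3 - 5\right)^{2} - 1 = \left(-8\right)^{2} - 1 = 64 - 1 = 63$)
$y{\left(F \right)} = 0$
$z{\left(-8,-11 \right)} - 15 y{\left(J \right)} = 63 - 0 = 63 + 0 = 63$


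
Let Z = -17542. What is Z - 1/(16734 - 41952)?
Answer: -442374155/25218 ≈ -17542.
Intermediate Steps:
Z - 1/(16734 - 41952) = -17542 - 1/(16734 - 41952) = -17542 - 1/(-25218) = -17542 - 1*(-1/25218) = -17542 + 1/25218 = -442374155/25218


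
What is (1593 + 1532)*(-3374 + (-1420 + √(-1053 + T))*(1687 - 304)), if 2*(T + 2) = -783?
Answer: -6147606250 + 4321875*I*√5786/2 ≈ -6.1476e+9 + 1.6437e+8*I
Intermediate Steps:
T = -787/2 (T = -2 + (½)*(-783) = -2 - 783/2 = -787/2 ≈ -393.50)
(1593 + 1532)*(-3374 + (-1420 + √(-1053 + T))*(1687 - 304)) = (1593 + 1532)*(-3374 + (-1420 + √(-1053 - 787/2))*(1687 - 304)) = 3125*(-3374 + (-1420 + √(-2893/2))*1383) = 3125*(-3374 + (-1420 + I*√5786/2)*1383) = 3125*(-3374 + (-1963860 + 1383*I*√5786/2)) = 3125*(-1967234 + 1383*I*√5786/2) = -6147606250 + 4321875*I*√5786/2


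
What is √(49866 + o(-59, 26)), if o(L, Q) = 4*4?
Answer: 7*√1018 ≈ 223.34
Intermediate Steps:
o(L, Q) = 16
√(49866 + o(-59, 26)) = √(49866 + 16) = √49882 = 7*√1018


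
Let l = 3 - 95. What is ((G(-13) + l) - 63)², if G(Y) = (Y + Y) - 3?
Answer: 33856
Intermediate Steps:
l = -92
G(Y) = -3 + 2*Y (G(Y) = 2*Y - 3 = -3 + 2*Y)
((G(-13) + l) - 63)² = (((-3 + 2*(-13)) - 92) - 63)² = (((-3 - 26) - 92) - 63)² = ((-29 - 92) - 63)² = (-121 - 63)² = (-184)² = 33856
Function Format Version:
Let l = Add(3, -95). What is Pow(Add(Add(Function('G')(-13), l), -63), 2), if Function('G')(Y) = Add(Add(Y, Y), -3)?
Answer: 33856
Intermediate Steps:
l = -92
Function('G')(Y) = Add(-3, Mul(2, Y)) (Function('G')(Y) = Add(Mul(2, Y), -3) = Add(-3, Mul(2, Y)))
Pow(Add(Add(Function('G')(-13), l), -63), 2) = Pow(Add(Add(Add(-3, Mul(2, -13)), -92), -63), 2) = Pow(Add(Add(Add(-3, -26), -92), -63), 2) = Pow(Add(Add(-29, -92), -63), 2) = Pow(Add(-121, -63), 2) = Pow(-184, 2) = 33856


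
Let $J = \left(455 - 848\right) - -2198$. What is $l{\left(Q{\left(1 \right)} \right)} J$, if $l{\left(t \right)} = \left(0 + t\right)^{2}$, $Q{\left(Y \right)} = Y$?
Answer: $1805$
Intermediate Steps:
$J = 1805$ ($J = \left(455 - 848\right) + 2198 = -393 + 2198 = 1805$)
$l{\left(t \right)} = t^{2}$
$l{\left(Q{\left(1 \right)} \right)} J = 1^{2} \cdot 1805 = 1 \cdot 1805 = 1805$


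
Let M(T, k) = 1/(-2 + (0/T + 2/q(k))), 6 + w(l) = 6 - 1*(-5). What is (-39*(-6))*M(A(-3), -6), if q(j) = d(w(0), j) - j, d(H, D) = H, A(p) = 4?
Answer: -1287/10 ≈ -128.70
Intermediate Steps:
w(l) = 5 (w(l) = -6 + (6 - 1*(-5)) = -6 + (6 + 5) = -6 + 11 = 5)
q(j) = 5 - j
M(T, k) = 1/(-2 + 2/(5 - k)) (M(T, k) = 1/(-2 + (0/T + 2/(5 - k))) = 1/(-2 + (0 + 2/(5 - k))) = 1/(-2 + 2/(5 - k)))
(-39*(-6))*M(A(-3), -6) = (-39*(-6))*((5 - 1*(-6))/(2*(-4 - 6))) = 234*((½)*(5 + 6)/(-10)) = 234*((½)*(-⅒)*11) = 234*(-11/20) = -1287/10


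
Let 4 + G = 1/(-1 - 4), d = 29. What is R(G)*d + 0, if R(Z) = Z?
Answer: -609/5 ≈ -121.80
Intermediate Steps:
G = -21/5 (G = -4 + 1/(-1 - 4) = -4 + 1/(-5) = -4 - ⅕ = -21/5 ≈ -4.2000)
R(G)*d + 0 = -21/5*29 + 0 = -609/5 + 0 = -609/5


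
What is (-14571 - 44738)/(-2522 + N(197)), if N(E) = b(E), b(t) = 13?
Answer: 59309/2509 ≈ 23.638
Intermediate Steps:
N(E) = 13
(-14571 - 44738)/(-2522 + N(197)) = (-14571 - 44738)/(-2522 + 13) = -59309/(-2509) = -59309*(-1/2509) = 59309/2509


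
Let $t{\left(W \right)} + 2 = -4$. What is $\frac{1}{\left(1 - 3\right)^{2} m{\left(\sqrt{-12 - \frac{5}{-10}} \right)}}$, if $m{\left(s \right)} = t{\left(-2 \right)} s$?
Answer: $\frac{i \sqrt{46}}{552} \approx 0.012287 i$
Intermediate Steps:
$t{\left(W \right)} = -6$ ($t{\left(W \right)} = -2 - 4 = -6$)
$m{\left(s \right)} = - 6 s$
$\frac{1}{\left(1 - 3\right)^{2} m{\left(\sqrt{-12 - \frac{5}{-10}} \right)}} = \frac{1}{\left(1 - 3\right)^{2} \left(- 6 \sqrt{-12 - \frac{5}{-10}}\right)} = \frac{1}{\left(-2\right)^{2} \left(- 6 \sqrt{-12 - - \frac{1}{2}}\right)} = \frac{1}{4 \left(- 6 \sqrt{-12 + \frac{1}{2}}\right)} = \frac{1}{4 \left(- 6 \sqrt{- \frac{23}{2}}\right)} = \frac{1}{4 \left(- 6 \frac{i \sqrt{46}}{2}\right)} = \frac{1}{4 \left(- 3 i \sqrt{46}\right)} = \frac{1}{\left(-12\right) i \sqrt{46}} = \frac{i \sqrt{46}}{552}$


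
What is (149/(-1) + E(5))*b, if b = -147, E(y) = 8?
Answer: 20727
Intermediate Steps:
(149/(-1) + E(5))*b = (149/(-1) + 8)*(-147) = (149*(-1) + 8)*(-147) = (-149 + 8)*(-147) = -141*(-147) = 20727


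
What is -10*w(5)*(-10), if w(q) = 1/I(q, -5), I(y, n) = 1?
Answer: 100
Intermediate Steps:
w(q) = 1 (w(q) = 1/1 = 1)
-10*w(5)*(-10) = -10*1*(-10) = -10*(-10) = 100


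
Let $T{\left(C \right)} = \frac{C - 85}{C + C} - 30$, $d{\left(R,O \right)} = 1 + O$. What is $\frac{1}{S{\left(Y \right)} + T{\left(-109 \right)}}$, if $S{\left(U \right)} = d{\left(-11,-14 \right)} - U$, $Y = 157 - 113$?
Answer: $- \frac{109}{9386} \approx -0.011613$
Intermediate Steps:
$Y = 44$
$S{\left(U \right)} = -13 - U$ ($S{\left(U \right)} = \left(1 - 14\right) - U = -13 - U$)
$T{\left(C \right)} = -30 + \frac{-85 + C}{2 C}$ ($T{\left(C \right)} = \frac{-85 + C}{2 C} - 30 = -30 + \frac{-85 + C}{2 C}$)
$\frac{1}{S{\left(Y \right)} + T{\left(-109 \right)}} = \frac{1}{\left(-13 - 44\right) + \frac{-85 - -6431}{2 \left(-109\right)}} = \frac{1}{\left(-13 - 44\right) + \frac{1}{2} \left(- \frac{1}{109}\right) \left(-85 + 6431\right)} = \frac{1}{-57 + \frac{1}{2} \left(- \frac{1}{109}\right) 6346} = \frac{1}{-57 - \frac{3173}{109}} = \frac{1}{- \frac{9386}{109}} = - \frac{109}{9386}$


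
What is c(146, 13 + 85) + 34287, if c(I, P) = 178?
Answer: 34465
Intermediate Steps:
c(146, 13 + 85) + 34287 = 178 + 34287 = 34465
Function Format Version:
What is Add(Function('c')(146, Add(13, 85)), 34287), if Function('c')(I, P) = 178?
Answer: 34465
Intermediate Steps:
Add(Function('c')(146, Add(13, 85)), 34287) = Add(178, 34287) = 34465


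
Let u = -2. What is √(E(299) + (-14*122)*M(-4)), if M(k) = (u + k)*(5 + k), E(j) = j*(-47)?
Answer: I*√3805 ≈ 61.685*I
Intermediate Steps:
E(j) = -47*j
M(k) = (-2 + k)*(5 + k)
√(E(299) + (-14*122)*M(-4)) = √(-47*299 + (-14*122)*(-10 + (-4)² + 3*(-4))) = √(-14053 - 1708*(-10 + 16 - 12)) = √(-14053 - 1708*(-6)) = √(-14053 + 10248) = √(-3805) = I*√3805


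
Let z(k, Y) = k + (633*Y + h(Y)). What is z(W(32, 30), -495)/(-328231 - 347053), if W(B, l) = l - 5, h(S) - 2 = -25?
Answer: 313333/675284 ≈ 0.46400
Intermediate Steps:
h(S) = -23 (h(S) = 2 - 25 = -23)
W(B, l) = -5 + l
z(k, Y) = -23 + k + 633*Y (z(k, Y) = k + (633*Y - 23) = k + (-23 + 633*Y) = -23 + k + 633*Y)
z(W(32, 30), -495)/(-328231 - 347053) = (-23 + (-5 + 30) + 633*(-495))/(-328231 - 347053) = (-23 + 25 - 313335)/(-675284) = -313333*(-1/675284) = 313333/675284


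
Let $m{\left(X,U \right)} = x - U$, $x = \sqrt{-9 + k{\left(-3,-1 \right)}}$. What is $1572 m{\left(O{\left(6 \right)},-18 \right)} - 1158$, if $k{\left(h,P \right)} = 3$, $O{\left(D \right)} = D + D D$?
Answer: $27138 + 1572 i \sqrt{6} \approx 27138.0 + 3850.6 i$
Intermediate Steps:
$O{\left(D \right)} = D + D^{2}$
$x = i \sqrt{6}$ ($x = \sqrt{-9 + 3} = \sqrt{-6} = i \sqrt{6} \approx 2.4495 i$)
$m{\left(X,U \right)} = - U + i \sqrt{6}$ ($m{\left(X,U \right)} = i \sqrt{6} - U = - U + i \sqrt{6}$)
$1572 m{\left(O{\left(6 \right)},-18 \right)} - 1158 = 1572 \left(\left(-1\right) \left(-18\right) + i \sqrt{6}\right) - 1158 = 1572 \left(18 + i \sqrt{6}\right) - 1158 = \left(28296 + 1572 i \sqrt{6}\right) - 1158 = 27138 + 1572 i \sqrt{6}$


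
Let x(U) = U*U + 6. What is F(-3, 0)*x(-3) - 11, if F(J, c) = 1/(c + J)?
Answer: -16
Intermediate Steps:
F(J, c) = 1/(J + c)
x(U) = 6 + U² (x(U) = U² + 6 = 6 + U²)
F(-3, 0)*x(-3) - 11 = (6 + (-3)²)/(-3 + 0) - 11 = (6 + 9)/(-3) - 11 = -⅓*15 - 11 = -5 - 11 = -16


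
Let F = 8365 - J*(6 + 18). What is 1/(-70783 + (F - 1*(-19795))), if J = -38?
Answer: -1/41711 ≈ -2.3974e-5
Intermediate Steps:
F = 9277 (F = 8365 - (-38)*(6 + 18) = 8365 - (-38)*24 = 8365 - 1*(-912) = 8365 + 912 = 9277)
1/(-70783 + (F - 1*(-19795))) = 1/(-70783 + (9277 - 1*(-19795))) = 1/(-70783 + (9277 + 19795)) = 1/(-70783 + 29072) = 1/(-41711) = -1/41711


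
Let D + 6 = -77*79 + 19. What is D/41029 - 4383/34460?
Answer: -389002307/1413859340 ≈ -0.27514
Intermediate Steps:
D = -6070 (D = -6 + (-77*79 + 19) = -6 + (-6083 + 19) = -6 - 6064 = -6070)
D/41029 - 4383/34460 = -6070/41029 - 4383/34460 = -389002307/1413859340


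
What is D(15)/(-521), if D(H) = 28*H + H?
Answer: -435/521 ≈ -0.83493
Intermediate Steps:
D(H) = 29*H
D(15)/(-521) = (29*15)/(-521) = 435*(-1/521) = -435/521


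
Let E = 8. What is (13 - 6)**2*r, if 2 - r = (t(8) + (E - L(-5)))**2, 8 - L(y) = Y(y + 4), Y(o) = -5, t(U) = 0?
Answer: -1127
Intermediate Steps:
L(y) = 13 (L(y) = 8 - 1*(-5) = 8 + 5 = 13)
r = -23 (r = 2 - (0 + (8 - 1*13))**2 = 2 - (0 + (8 - 13))**2 = 2 - (0 - 5)**2 = 2 - 1*(-5)**2 = 2 - 1*25 = 2 - 25 = -23)
(13 - 6)**2*r = (13 - 6)**2*(-23) = 7**2*(-23) = 49*(-23) = -1127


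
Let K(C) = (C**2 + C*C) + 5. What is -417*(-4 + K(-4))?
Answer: -13761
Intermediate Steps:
K(C) = 5 + 2*C**2 (K(C) = (C**2 + C**2) + 5 = 2*C**2 + 5 = 5 + 2*C**2)
-417*(-4 + K(-4)) = -417*(-4 + (5 + 2*(-4)**2)) = -417*(-4 + (5 + 2*16)) = -417*(-4 + (5 + 32)) = -417*(-4 + 37) = -417*33 = -13761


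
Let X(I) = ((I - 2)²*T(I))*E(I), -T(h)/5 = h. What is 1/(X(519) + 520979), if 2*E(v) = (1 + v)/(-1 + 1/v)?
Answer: 259/46798335947411 ≈ 5.5344e-12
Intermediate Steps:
T(h) = -5*h
E(v) = (1 + v)/(2*(-1 + 1/v)) (E(v) = ((1 + v)/(-1 + 1/v))/2 = (1 + v)/(2*(-1 + 1/v)))
X(I) = 5*I²*(-2 + I)²*(1 + I)/(-2 + 2*I) (X(I) = ((I - 2)²*(-5*I))*(-I*(1 + I)/(-2 + 2*I)) = ((-2 + I)²*(-5*I))*(-I*(1 + I)/(-2 + 2*I)) = (-5*I*(-2 + I)²)*(-I*(1 + I)/(-2 + 2*I)) = 5*I²*(-2 + I)²*(1 + I)/(-2 + 2*I))
1/(X(519) + 520979) = 1/((5/2)*519²*(-2 + 519)²*(1 + 519)/(-1 + 519) + 520979) = 1/((5/2)*269361*517²*520/518 + 520979) = 1/((5/2)*269361*(1/518)*267289*520 + 520979) = 1/(46798201013850/259 + 520979) = 1/(46798335947411/259) = 259/46798335947411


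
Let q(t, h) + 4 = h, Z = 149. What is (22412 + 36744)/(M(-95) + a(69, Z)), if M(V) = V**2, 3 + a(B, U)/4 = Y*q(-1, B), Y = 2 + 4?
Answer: 59156/10573 ≈ 5.5950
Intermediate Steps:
Y = 6
q(t, h) = -4 + h
a(B, U) = -108 + 24*B (a(B, U) = -12 + 4*(6*(-4 + B)) = -12 + 4*(-24 + 6*B) = -12 + (-96 + 24*B) = -108 + 24*B)
(22412 + 36744)/(M(-95) + a(69, Z)) = (22412 + 36744)/((-95)**2 + (-108 + 24*69)) = 59156/(9025 + (-108 + 1656)) = 59156/(9025 + 1548) = 59156/10573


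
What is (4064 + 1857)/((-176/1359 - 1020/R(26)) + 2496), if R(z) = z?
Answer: 104606307/43401454 ≈ 2.4102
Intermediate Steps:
(4064 + 1857)/((-176/1359 - 1020/R(26)) + 2496) = (4064 + 1857)/((-176/1359 - 1020/26) + 2496) = 5921/((-176*1/1359 - 1020*1/26) + 2496) = 5921/((-176/1359 - 510/13) + 2496) = 5921/(-695378/17667 + 2496) = 5921/(43401454/17667) = 5921*(17667/43401454) = 104606307/43401454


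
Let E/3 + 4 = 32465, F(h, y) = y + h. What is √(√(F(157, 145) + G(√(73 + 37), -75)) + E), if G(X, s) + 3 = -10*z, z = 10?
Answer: √(97383 + √199) ≈ 312.08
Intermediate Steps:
F(h, y) = h + y
G(X, s) = -103 (G(X, s) = -3 - 10*10 = -3 - 100 = -103)
E = 97383 (E = -12 + 3*32465 = -12 + 97395 = 97383)
√(√(F(157, 145) + G(√(73 + 37), -75)) + E) = √(√((157 + 145) - 103) + 97383) = √(√(302 - 103) + 97383) = √(√199 + 97383) = √(97383 + √199)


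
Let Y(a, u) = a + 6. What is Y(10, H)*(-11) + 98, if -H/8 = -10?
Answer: -78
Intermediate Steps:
H = 80 (H = -8*(-10) = 80)
Y(a, u) = 6 + a
Y(10, H)*(-11) + 98 = (6 + 10)*(-11) + 98 = 16*(-11) + 98 = -176 + 98 = -78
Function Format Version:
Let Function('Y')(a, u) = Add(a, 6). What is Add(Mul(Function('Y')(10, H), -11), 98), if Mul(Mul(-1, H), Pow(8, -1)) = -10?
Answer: -78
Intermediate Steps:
H = 80 (H = Mul(-8, -10) = 80)
Function('Y')(a, u) = Add(6, a)
Add(Mul(Function('Y')(10, H), -11), 98) = Add(Mul(Add(6, 10), -11), 98) = Add(Mul(16, -11), 98) = Add(-176, 98) = -78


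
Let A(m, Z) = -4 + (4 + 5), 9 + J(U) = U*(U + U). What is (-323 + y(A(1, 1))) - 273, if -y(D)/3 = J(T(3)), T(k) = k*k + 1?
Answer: -1169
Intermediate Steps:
T(k) = 1 + k² (T(k) = k² + 1 = 1 + k²)
J(U) = -9 + 2*U² (J(U) = -9 + U*(U + U) = -9 + U*(2*U) = -9 + 2*U²)
A(m, Z) = 5 (A(m, Z) = -4 + 9 = 5)
y(D) = -573 (y(D) = -3*(-9 + 2*(1 + 3²)²) = -3*(-9 + 2*(1 + 9)²) = -3*(-9 + 2*10²) = -3*(-9 + 2*100) = -3*(-9 + 200) = -3*191 = -573)
(-323 + y(A(1, 1))) - 273 = (-323 - 573) - 273 = -896 - 273 = -1169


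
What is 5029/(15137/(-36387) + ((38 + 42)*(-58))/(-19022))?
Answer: -1740420010953/59550167 ≈ -29226.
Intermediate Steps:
5029/(15137/(-36387) + ((38 + 42)*(-58))/(-19022)) = 5029/(15137*(-1/36387) + (80*(-58))*(-1/19022)) = 5029/(-15137/36387 - 4640*(-1/19022)) = 5029/(-15137/36387 + 2320/9511) = 5029/(-59550167/346076757) = 5029*(-346076757/59550167) = -1740420010953/59550167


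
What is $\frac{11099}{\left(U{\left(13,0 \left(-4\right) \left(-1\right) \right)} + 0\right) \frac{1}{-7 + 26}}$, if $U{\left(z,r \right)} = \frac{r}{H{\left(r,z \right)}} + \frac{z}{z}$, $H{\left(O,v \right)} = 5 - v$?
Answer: $210881$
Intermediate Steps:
$U{\left(z,r \right)} = 1 + \frac{r}{5 - z}$ ($U{\left(z,r \right)} = \frac{r}{5 - z} + \frac{z}{z} = \frac{r}{5 - z} + 1 = 1 + \frac{r}{5 - z}$)
$\frac{11099}{\left(U{\left(13,0 \left(-4\right) \left(-1\right) \right)} + 0\right) \frac{1}{-7 + 26}} = \frac{11099}{\left(\frac{-5 + 13 - 0 \left(-4\right) \left(-1\right)}{-5 + 13} + 0\right) \frac{1}{-7 + 26}} = \frac{11099}{\left(\frac{-5 + 13 - 0 \left(-1\right)}{8} + 0\right) \frac{1}{19}} = \frac{11099}{\left(\frac{-5 + 13 - 0}{8} + 0\right) \frac{1}{19}} = \frac{11099}{\left(\frac{-5 + 13 + 0}{8} + 0\right) \frac{1}{19}} = \frac{11099}{\left(\frac{1}{8} \cdot 8 + 0\right) \frac{1}{19}} = \frac{11099}{\left(1 + 0\right) \frac{1}{19}} = \frac{11099}{1 \cdot \frac{1}{19}} = 11099 \frac{1}{\frac{1}{19}} = 11099 \cdot 19 = 210881$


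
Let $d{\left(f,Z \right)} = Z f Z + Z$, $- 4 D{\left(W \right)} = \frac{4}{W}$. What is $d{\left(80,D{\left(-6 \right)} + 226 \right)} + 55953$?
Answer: $\frac{74669185}{18} \approx 4.1483 \cdot 10^{6}$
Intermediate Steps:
$D{\left(W \right)} = - \frac{1}{W}$ ($D{\left(W \right)} = - \frac{4 \frac{1}{W}}{4} = - \frac{1}{W}$)
$d{\left(f,Z \right)} = Z + f Z^{2}$ ($d{\left(f,Z \right)} = f Z^{2} + Z = Z + f Z^{2}$)
$d{\left(80,D{\left(-6 \right)} + 226 \right)} + 55953 = \left(- \frac{1}{-6} + 226\right) \left(1 + \left(- \frac{1}{-6} + 226\right) 80\right) + 55953 = \left(\left(-1\right) \left(- \frac{1}{6}\right) + 226\right) \left(1 + \left(\left(-1\right) \left(- \frac{1}{6}\right) + 226\right) 80\right) + 55953 = \left(\frac{1}{6} + 226\right) \left(1 + \left(\frac{1}{6} + 226\right) 80\right) + 55953 = \frac{1357 \left(1 + \frac{1357}{6} \cdot 80\right)}{6} + 55953 = \frac{1357 \left(1 + \frac{54280}{3}\right)}{6} + 55953 = \frac{1357}{6} \cdot \frac{54283}{3} + 55953 = \frac{73662031}{18} + 55953 = \frac{74669185}{18}$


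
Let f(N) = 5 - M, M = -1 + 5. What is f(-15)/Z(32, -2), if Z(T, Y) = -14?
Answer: -1/14 ≈ -0.071429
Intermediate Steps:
M = 4
f(N) = 1 (f(N) = 5 - 1*4 = 5 - 4 = 1)
f(-15)/Z(32, -2) = 1/(-14) = 1*(-1/14) = -1/14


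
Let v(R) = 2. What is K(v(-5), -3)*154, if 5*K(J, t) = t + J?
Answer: -154/5 ≈ -30.800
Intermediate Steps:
K(J, t) = J/5 + t/5 (K(J, t) = (t + J)/5 = (J + t)/5 = J/5 + t/5)
K(v(-5), -3)*154 = ((1/5)*2 + (1/5)*(-3))*154 = (2/5 - 3/5)*154 = -1/5*154 = -154/5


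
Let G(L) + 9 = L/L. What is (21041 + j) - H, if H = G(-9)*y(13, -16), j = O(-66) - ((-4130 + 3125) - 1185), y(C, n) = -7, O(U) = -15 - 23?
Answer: 23137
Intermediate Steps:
O(U) = -38
G(L) = -8 (G(L) = -9 + L/L = -9 + 1 = -8)
j = 2152 (j = -38 - ((-4130 + 3125) - 1185) = -38 - (-1005 - 1185) = -38 - 1*(-2190) = -38 + 2190 = 2152)
H = 56 (H = -8*(-7) = 56)
(21041 + j) - H = (21041 + 2152) - 1*56 = 23193 - 56 = 23137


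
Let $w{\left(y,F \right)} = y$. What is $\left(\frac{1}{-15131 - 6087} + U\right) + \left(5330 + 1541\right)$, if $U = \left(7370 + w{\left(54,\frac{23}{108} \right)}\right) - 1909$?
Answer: $\frac{262806147}{21218} \approx 12386.0$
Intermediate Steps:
$U = 5515$ ($U = \left(7370 + 54\right) - 1909 = 7424 - 1909 = 5515$)
$\left(\frac{1}{-15131 - 6087} + U\right) + \left(5330 + 1541\right) = \left(\frac{1}{-15131 - 6087} + 5515\right) + \left(5330 + 1541\right) = \left(\frac{1}{-21218} + 5515\right) + 6871 = \left(- \frac{1}{21218} + 5515\right) + 6871 = \frac{117017269}{21218} + 6871 = \frac{262806147}{21218}$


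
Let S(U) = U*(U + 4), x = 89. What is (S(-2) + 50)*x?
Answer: 4094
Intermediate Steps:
S(U) = U*(4 + U)
(S(-2) + 50)*x = (-2*(4 - 2) + 50)*89 = (-2*2 + 50)*89 = (-4 + 50)*89 = 46*89 = 4094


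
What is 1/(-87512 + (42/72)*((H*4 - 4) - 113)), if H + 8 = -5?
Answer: -12/1051327 ≈ -1.1414e-5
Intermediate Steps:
H = -13 (H = -8 - 5 = -13)
1/(-87512 + (42/72)*((H*4 - 4) - 113)) = 1/(-87512 + (42/72)*((-13*4 - 4) - 113)) = 1/(-87512 + (42*(1/72))*((-52 - 4) - 113)) = 1/(-87512 + 7*(-56 - 113)/12) = 1/(-87512 + (7/12)*(-169)) = 1/(-87512 - 1183/12) = 1/(-1051327/12) = -12/1051327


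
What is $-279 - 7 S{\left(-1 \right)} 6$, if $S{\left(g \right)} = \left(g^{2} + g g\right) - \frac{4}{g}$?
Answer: $-531$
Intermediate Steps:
$S{\left(g \right)} = - \frac{4}{g} + 2 g^{2}$ ($S{\left(g \right)} = \left(g^{2} + g^{2}\right) - \frac{4}{g} = 2 g^{2} - \frac{4}{g} = - \frac{4}{g} + 2 g^{2}$)
$-279 - 7 S{\left(-1 \right)} 6 = -279 - 7 \frac{2 \left(-2 + \left(-1\right)^{3}\right)}{-1} \cdot 6 = -279 - 7 \cdot 2 \left(-1\right) \left(-2 - 1\right) 6 = -279 - 7 \cdot 2 \left(-1\right) \left(-3\right) 6 = -279 - 7 \cdot 6 \cdot 6 = -279 - 42 \cdot 6 = -279 - 252 = -531$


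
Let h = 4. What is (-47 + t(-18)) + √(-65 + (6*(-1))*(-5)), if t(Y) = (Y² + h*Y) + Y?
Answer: 187 + I*√35 ≈ 187.0 + 5.9161*I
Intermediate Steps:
t(Y) = Y² + 5*Y (t(Y) = (Y² + 4*Y) + Y = Y² + 5*Y)
(-47 + t(-18)) + √(-65 + (6*(-1))*(-5)) = (-47 - 18*(5 - 18)) + √(-65 + (6*(-1))*(-5)) = (-47 - 18*(-13)) + √(-65 - 6*(-5)) = (-47 + 234) + √(-65 + 30) = 187 + √(-35) = 187 + I*√35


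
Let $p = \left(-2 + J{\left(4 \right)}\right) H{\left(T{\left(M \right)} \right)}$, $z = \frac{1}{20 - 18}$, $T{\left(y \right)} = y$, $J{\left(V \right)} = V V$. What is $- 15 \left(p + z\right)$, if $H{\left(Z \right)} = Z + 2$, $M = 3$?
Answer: $- \frac{2115}{2} \approx -1057.5$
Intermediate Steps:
$J{\left(V \right)} = V^{2}$
$H{\left(Z \right)} = 2 + Z$
$z = \frac{1}{2} \approx 0.5$
$p = 70$ ($p = \left(-2 + 4^{2}\right) \left(2 + 3\right) = \left(-2 + 16\right) 5 = 14 \cdot 5 = 70$)
$- 15 \left(p + z\right) = - 15 \left(70 + \frac{1}{2}\right) = \left(-15\right) \frac{141}{2} = - \frac{2115}{2}$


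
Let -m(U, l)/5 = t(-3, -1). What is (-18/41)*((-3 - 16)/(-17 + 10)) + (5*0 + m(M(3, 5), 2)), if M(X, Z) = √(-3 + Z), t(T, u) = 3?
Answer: -4647/287 ≈ -16.192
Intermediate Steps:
m(U, l) = -15 (m(U, l) = -5*3 = -15)
(-18/41)*((-3 - 16)/(-17 + 10)) + (5*0 + m(M(3, 5), 2)) = (-18/41)*((-3 - 16)/(-17 + 10)) + (5*0 - 15) = (-18*1/41)*(-19/(-7)) + (0 - 15) = -(-342)*(-1)/(41*7) - 15 = -18/41*19/7 - 15 = -342/287 - 15 = -4647/287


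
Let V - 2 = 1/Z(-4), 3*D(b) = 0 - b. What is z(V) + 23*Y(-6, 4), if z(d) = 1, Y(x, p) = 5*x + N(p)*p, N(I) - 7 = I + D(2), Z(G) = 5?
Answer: 785/3 ≈ 261.67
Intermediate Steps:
D(b) = -b/3 (D(b) = (0 - b)/3 = (-b)/3 = -b/3)
N(I) = 19/3 + I (N(I) = 7 + (I - ⅓*2) = 7 + (I - ⅔) = 7 + (-⅔ + I) = 19/3 + I)
V = 11/5 (V = 2 + 1/5 = 2 + ⅕ = 11/5 ≈ 2.2000)
Y(x, p) = 5*x + p*(19/3 + p) (Y(x, p) = 5*x + (19/3 + p)*p = 5*x + p*(19/3 + p))
z(V) + 23*Y(-6, 4) = 1 + 23*(5*(-6) + (⅓)*4*(19 + 3*4)) = 1 + 23*(-30 + (⅓)*4*(19 + 12)) = 1 + 23*(-30 + (⅓)*4*31) = 1 + 23*(-30 + 124/3) = 1 + 23*(34/3) = 1 + 782/3 = 785/3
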